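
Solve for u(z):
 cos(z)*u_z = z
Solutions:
 u(z) = C1 + Integral(z/cos(z), z)


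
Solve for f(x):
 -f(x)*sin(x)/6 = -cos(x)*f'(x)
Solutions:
 f(x) = C1/cos(x)^(1/6)


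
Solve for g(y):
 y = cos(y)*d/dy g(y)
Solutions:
 g(y) = C1 + Integral(y/cos(y), y)


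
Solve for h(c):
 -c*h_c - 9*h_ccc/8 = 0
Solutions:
 h(c) = C1 + Integral(C2*airyai(-2*3^(1/3)*c/3) + C3*airybi(-2*3^(1/3)*c/3), c)


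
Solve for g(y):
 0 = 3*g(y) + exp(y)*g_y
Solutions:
 g(y) = C1*exp(3*exp(-y))


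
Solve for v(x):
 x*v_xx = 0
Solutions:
 v(x) = C1 + C2*x


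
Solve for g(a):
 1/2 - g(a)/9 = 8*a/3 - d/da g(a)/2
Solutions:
 g(a) = C1*exp(2*a/9) - 24*a - 207/2


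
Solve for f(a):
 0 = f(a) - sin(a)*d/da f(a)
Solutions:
 f(a) = C1*sqrt(cos(a) - 1)/sqrt(cos(a) + 1)


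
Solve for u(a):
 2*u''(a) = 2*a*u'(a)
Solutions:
 u(a) = C1 + C2*erfi(sqrt(2)*a/2)


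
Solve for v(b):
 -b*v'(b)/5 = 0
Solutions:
 v(b) = C1


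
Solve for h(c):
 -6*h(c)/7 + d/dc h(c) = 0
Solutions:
 h(c) = C1*exp(6*c/7)


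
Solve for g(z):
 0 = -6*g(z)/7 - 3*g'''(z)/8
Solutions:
 g(z) = C3*exp(-2*2^(1/3)*7^(2/3)*z/7) + (C1*sin(2^(1/3)*sqrt(3)*7^(2/3)*z/7) + C2*cos(2^(1/3)*sqrt(3)*7^(2/3)*z/7))*exp(2^(1/3)*7^(2/3)*z/7)


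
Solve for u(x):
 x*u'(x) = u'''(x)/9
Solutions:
 u(x) = C1 + Integral(C2*airyai(3^(2/3)*x) + C3*airybi(3^(2/3)*x), x)


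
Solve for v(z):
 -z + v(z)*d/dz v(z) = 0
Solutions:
 v(z) = -sqrt(C1 + z^2)
 v(z) = sqrt(C1 + z^2)


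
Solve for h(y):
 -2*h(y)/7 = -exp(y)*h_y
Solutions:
 h(y) = C1*exp(-2*exp(-y)/7)


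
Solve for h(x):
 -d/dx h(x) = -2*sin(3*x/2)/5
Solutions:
 h(x) = C1 - 4*cos(3*x/2)/15


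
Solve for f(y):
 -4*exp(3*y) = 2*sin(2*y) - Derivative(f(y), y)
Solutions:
 f(y) = C1 + 4*exp(3*y)/3 - cos(2*y)


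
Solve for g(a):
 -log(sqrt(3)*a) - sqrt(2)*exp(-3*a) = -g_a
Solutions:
 g(a) = C1 + a*log(a) + a*(-1 + log(3)/2) - sqrt(2)*exp(-3*a)/3


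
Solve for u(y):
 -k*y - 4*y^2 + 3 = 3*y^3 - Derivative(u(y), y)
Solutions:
 u(y) = C1 + k*y^2/2 + 3*y^4/4 + 4*y^3/3 - 3*y


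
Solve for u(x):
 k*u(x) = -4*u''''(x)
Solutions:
 u(x) = C1*exp(-sqrt(2)*x*(-k)^(1/4)/2) + C2*exp(sqrt(2)*x*(-k)^(1/4)/2) + C3*exp(-sqrt(2)*I*x*(-k)^(1/4)/2) + C4*exp(sqrt(2)*I*x*(-k)^(1/4)/2)


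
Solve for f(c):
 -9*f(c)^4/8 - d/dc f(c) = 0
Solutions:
 f(c) = (-3^(2/3)/3 - 3^(1/6)*I)*(1/(C1 + 9*c))^(1/3)
 f(c) = (-3^(2/3)/3 + 3^(1/6)*I)*(1/(C1 + 9*c))^(1/3)
 f(c) = 2*(1/(C1 + 27*c))^(1/3)


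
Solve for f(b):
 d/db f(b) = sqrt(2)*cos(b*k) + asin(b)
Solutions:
 f(b) = C1 + b*asin(b) + sqrt(1 - b^2) + sqrt(2)*Piecewise((sin(b*k)/k, Ne(k, 0)), (b, True))


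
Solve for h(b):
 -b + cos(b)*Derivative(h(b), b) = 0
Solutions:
 h(b) = C1 + Integral(b/cos(b), b)


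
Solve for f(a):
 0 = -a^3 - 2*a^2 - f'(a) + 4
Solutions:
 f(a) = C1 - a^4/4 - 2*a^3/3 + 4*a


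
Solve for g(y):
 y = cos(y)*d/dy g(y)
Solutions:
 g(y) = C1 + Integral(y/cos(y), y)


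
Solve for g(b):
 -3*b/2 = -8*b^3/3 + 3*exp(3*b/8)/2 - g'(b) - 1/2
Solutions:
 g(b) = C1 - 2*b^4/3 + 3*b^2/4 - b/2 + 4*exp(3*b/8)


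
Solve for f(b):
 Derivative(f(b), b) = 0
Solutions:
 f(b) = C1


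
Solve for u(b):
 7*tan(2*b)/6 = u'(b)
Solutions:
 u(b) = C1 - 7*log(cos(2*b))/12


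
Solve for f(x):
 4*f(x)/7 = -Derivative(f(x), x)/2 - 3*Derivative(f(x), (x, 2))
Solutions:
 f(x) = (C1*sin(sqrt(1295)*x/84) + C2*cos(sqrt(1295)*x/84))*exp(-x/12)


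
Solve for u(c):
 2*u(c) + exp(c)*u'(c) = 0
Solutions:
 u(c) = C1*exp(2*exp(-c))


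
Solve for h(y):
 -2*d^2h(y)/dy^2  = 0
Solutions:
 h(y) = C1 + C2*y


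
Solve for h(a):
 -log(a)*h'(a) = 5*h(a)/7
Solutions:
 h(a) = C1*exp(-5*li(a)/7)


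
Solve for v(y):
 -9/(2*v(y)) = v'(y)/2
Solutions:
 v(y) = -sqrt(C1 - 18*y)
 v(y) = sqrt(C1 - 18*y)


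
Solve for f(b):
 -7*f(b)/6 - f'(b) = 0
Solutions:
 f(b) = C1*exp(-7*b/6)


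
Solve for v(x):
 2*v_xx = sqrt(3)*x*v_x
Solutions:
 v(x) = C1 + C2*erfi(3^(1/4)*x/2)


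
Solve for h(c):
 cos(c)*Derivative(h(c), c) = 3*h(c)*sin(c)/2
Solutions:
 h(c) = C1/cos(c)^(3/2)


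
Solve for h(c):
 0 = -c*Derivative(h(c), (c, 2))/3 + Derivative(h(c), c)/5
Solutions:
 h(c) = C1 + C2*c^(8/5)


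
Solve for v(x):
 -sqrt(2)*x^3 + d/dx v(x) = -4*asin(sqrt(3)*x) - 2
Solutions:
 v(x) = C1 + sqrt(2)*x^4/4 - 4*x*asin(sqrt(3)*x) - 2*x - 4*sqrt(3)*sqrt(1 - 3*x^2)/3


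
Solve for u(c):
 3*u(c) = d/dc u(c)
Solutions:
 u(c) = C1*exp(3*c)


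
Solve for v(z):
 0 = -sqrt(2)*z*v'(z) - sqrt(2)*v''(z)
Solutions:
 v(z) = C1 + C2*erf(sqrt(2)*z/2)


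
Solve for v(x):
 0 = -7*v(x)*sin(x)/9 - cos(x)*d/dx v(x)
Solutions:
 v(x) = C1*cos(x)^(7/9)


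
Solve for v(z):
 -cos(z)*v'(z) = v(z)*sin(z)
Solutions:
 v(z) = C1*cos(z)


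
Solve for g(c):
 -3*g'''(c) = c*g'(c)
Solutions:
 g(c) = C1 + Integral(C2*airyai(-3^(2/3)*c/3) + C3*airybi(-3^(2/3)*c/3), c)


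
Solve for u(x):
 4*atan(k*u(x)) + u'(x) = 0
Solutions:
 Integral(1/atan(_y*k), (_y, u(x))) = C1 - 4*x


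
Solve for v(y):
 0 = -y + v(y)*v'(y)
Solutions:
 v(y) = -sqrt(C1 + y^2)
 v(y) = sqrt(C1 + y^2)


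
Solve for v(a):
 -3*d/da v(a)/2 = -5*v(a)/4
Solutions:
 v(a) = C1*exp(5*a/6)


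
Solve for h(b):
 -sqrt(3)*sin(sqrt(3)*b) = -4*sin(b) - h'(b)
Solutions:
 h(b) = C1 + 4*cos(b) - cos(sqrt(3)*b)


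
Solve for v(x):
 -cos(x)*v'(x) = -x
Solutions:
 v(x) = C1 + Integral(x/cos(x), x)


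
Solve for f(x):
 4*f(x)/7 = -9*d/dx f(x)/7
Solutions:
 f(x) = C1*exp(-4*x/9)


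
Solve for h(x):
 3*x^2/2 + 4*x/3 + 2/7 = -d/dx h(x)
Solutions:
 h(x) = C1 - x^3/2 - 2*x^2/3 - 2*x/7


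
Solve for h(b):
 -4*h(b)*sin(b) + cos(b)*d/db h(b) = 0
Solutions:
 h(b) = C1/cos(b)^4


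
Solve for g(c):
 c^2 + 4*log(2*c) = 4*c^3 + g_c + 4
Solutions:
 g(c) = C1 - c^4 + c^3/3 + 4*c*log(c) - 8*c + c*log(16)


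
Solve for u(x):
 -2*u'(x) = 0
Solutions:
 u(x) = C1


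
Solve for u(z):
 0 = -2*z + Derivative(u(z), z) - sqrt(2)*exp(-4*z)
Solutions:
 u(z) = C1 + z^2 - sqrt(2)*exp(-4*z)/4


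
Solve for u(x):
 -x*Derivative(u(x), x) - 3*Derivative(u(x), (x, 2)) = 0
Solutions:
 u(x) = C1 + C2*erf(sqrt(6)*x/6)


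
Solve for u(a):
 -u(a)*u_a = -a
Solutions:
 u(a) = -sqrt(C1 + a^2)
 u(a) = sqrt(C1 + a^2)


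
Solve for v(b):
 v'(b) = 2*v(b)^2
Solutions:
 v(b) = -1/(C1 + 2*b)


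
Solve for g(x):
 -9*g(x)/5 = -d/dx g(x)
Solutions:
 g(x) = C1*exp(9*x/5)


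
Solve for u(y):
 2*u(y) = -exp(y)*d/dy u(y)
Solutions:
 u(y) = C1*exp(2*exp(-y))


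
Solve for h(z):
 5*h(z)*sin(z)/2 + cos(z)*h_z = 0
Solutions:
 h(z) = C1*cos(z)^(5/2)


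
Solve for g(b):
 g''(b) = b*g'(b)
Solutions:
 g(b) = C1 + C2*erfi(sqrt(2)*b/2)


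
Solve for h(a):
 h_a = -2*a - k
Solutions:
 h(a) = C1 - a^2 - a*k


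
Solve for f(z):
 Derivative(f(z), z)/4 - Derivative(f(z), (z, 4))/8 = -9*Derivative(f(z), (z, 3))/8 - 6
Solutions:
 f(z) = C1 + C2*exp(z*(-(sqrt(55) + 28)^(1/3)/2 - 9/(2*(sqrt(55) + 28)^(1/3)) + 3))*sin(sqrt(3)*z*(-(sqrt(55) + 28)^(1/3) + 9/(sqrt(55) + 28)^(1/3))/2) + C3*exp(z*(-(sqrt(55) + 28)^(1/3)/2 - 9/(2*(sqrt(55) + 28)^(1/3)) + 3))*cos(sqrt(3)*z*(-(sqrt(55) + 28)^(1/3) + 9/(sqrt(55) + 28)^(1/3))/2) + C4*exp(z*(9/(sqrt(55) + 28)^(1/3) + 3 + (sqrt(55) + 28)^(1/3))) - 24*z


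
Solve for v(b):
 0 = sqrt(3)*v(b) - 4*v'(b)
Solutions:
 v(b) = C1*exp(sqrt(3)*b/4)


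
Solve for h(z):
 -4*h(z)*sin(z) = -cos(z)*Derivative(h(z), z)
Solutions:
 h(z) = C1/cos(z)^4


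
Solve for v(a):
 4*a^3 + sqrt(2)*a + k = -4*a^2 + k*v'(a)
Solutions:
 v(a) = C1 + a^4/k + 4*a^3/(3*k) + sqrt(2)*a^2/(2*k) + a


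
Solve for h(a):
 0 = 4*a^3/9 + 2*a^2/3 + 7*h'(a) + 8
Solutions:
 h(a) = C1 - a^4/63 - 2*a^3/63 - 8*a/7


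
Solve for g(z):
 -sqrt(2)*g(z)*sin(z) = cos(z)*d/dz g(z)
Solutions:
 g(z) = C1*cos(z)^(sqrt(2))


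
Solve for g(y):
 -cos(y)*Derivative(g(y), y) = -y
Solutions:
 g(y) = C1 + Integral(y/cos(y), y)


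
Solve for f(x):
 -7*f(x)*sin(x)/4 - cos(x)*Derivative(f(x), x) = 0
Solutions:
 f(x) = C1*cos(x)^(7/4)


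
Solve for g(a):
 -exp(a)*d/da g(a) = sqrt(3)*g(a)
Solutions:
 g(a) = C1*exp(sqrt(3)*exp(-a))


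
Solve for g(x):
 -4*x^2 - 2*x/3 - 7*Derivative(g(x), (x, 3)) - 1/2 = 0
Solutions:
 g(x) = C1 + C2*x + C3*x^2 - x^5/105 - x^4/252 - x^3/84


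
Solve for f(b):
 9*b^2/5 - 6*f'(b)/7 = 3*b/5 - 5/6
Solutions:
 f(b) = C1 + 7*b^3/10 - 7*b^2/20 + 35*b/36


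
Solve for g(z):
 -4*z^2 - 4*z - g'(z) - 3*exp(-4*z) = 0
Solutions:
 g(z) = C1 - 4*z^3/3 - 2*z^2 + 3*exp(-4*z)/4


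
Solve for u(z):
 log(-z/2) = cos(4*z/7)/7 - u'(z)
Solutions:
 u(z) = C1 - z*log(-z) + z*log(2) + z + sin(4*z/7)/4


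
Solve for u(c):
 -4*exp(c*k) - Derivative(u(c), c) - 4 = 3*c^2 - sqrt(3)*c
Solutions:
 u(c) = C1 - c^3 + sqrt(3)*c^2/2 - 4*c - 4*exp(c*k)/k


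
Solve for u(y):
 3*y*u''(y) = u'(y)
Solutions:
 u(y) = C1 + C2*y^(4/3)


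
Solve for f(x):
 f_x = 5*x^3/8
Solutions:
 f(x) = C1 + 5*x^4/32


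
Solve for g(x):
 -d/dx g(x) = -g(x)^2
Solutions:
 g(x) = -1/(C1 + x)


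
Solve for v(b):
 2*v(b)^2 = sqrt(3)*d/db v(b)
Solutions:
 v(b) = -3/(C1 + 2*sqrt(3)*b)


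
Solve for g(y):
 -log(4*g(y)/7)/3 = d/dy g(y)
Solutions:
 3*Integral(1/(log(_y) - log(7) + 2*log(2)), (_y, g(y))) = C1 - y


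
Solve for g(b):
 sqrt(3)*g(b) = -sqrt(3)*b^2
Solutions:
 g(b) = -b^2


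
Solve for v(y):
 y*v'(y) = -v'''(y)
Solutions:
 v(y) = C1 + Integral(C2*airyai(-y) + C3*airybi(-y), y)


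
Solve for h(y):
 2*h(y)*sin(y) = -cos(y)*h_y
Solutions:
 h(y) = C1*cos(y)^2


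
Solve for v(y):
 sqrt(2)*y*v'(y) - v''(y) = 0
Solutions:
 v(y) = C1 + C2*erfi(2^(3/4)*y/2)


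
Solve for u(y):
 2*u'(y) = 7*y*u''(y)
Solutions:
 u(y) = C1 + C2*y^(9/7)


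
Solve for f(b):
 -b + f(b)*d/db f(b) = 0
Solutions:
 f(b) = -sqrt(C1 + b^2)
 f(b) = sqrt(C1 + b^2)


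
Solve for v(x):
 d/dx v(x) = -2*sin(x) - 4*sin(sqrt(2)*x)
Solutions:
 v(x) = C1 + 2*cos(x) + 2*sqrt(2)*cos(sqrt(2)*x)


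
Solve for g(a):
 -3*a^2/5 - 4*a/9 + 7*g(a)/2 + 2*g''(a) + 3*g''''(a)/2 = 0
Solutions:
 g(a) = 6*a^2/35 + 8*a/63 + (C1*sin(3^(3/4)*7^(1/4)*a*cos(atan(sqrt(17)/2)/2)/3) + C2*cos(3^(3/4)*7^(1/4)*a*cos(atan(sqrt(17)/2)/2)/3))*exp(-3^(3/4)*7^(1/4)*a*sin(atan(sqrt(17)/2)/2)/3) + (C3*sin(3^(3/4)*7^(1/4)*a*cos(atan(sqrt(17)/2)/2)/3) + C4*cos(3^(3/4)*7^(1/4)*a*cos(atan(sqrt(17)/2)/2)/3))*exp(3^(3/4)*7^(1/4)*a*sin(atan(sqrt(17)/2)/2)/3) - 48/245


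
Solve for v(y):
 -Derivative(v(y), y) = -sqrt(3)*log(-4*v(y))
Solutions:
 -sqrt(3)*Integral(1/(log(-_y) + 2*log(2)), (_y, v(y)))/3 = C1 - y


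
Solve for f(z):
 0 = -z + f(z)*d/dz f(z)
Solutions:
 f(z) = -sqrt(C1 + z^2)
 f(z) = sqrt(C1 + z^2)


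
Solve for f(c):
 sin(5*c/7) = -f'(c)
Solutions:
 f(c) = C1 + 7*cos(5*c/7)/5


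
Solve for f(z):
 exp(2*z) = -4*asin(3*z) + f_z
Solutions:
 f(z) = C1 + 4*z*asin(3*z) + 4*sqrt(1 - 9*z^2)/3 + exp(2*z)/2


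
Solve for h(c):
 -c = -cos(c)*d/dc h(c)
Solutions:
 h(c) = C1 + Integral(c/cos(c), c)


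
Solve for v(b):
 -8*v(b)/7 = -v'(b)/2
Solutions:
 v(b) = C1*exp(16*b/7)


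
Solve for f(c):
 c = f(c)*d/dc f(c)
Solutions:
 f(c) = -sqrt(C1 + c^2)
 f(c) = sqrt(C1 + c^2)


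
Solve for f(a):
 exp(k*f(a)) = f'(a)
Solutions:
 f(a) = Piecewise((log(-1/(C1*k + a*k))/k, Ne(k, 0)), (nan, True))
 f(a) = Piecewise((C1 + a, Eq(k, 0)), (nan, True))


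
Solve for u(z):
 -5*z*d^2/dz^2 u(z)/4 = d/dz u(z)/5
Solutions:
 u(z) = C1 + C2*z^(21/25)


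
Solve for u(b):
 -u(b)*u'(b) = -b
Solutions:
 u(b) = -sqrt(C1 + b^2)
 u(b) = sqrt(C1 + b^2)


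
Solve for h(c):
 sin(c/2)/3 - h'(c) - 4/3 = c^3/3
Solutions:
 h(c) = C1 - c^4/12 - 4*c/3 - 2*cos(c/2)/3


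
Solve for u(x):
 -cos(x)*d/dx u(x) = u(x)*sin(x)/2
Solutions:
 u(x) = C1*sqrt(cos(x))


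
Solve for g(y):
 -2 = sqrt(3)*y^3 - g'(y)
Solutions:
 g(y) = C1 + sqrt(3)*y^4/4 + 2*y


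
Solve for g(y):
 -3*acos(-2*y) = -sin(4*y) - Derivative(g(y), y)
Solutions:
 g(y) = C1 + 3*y*acos(-2*y) + 3*sqrt(1 - 4*y^2)/2 + cos(4*y)/4


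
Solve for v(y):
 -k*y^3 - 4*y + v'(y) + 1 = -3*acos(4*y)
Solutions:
 v(y) = C1 + k*y^4/4 + 2*y^2 - 3*y*acos(4*y) - y + 3*sqrt(1 - 16*y^2)/4


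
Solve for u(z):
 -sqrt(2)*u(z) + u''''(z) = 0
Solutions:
 u(z) = C1*exp(-2^(1/8)*z) + C2*exp(2^(1/8)*z) + C3*sin(2^(1/8)*z) + C4*cos(2^(1/8)*z)


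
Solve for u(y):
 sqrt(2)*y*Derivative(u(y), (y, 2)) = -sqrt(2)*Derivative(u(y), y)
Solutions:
 u(y) = C1 + C2*log(y)


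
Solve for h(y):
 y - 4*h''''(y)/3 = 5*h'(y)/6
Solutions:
 h(y) = C1 + C4*exp(-5^(1/3)*y/2) + 3*y^2/5 + (C2*sin(sqrt(3)*5^(1/3)*y/4) + C3*cos(sqrt(3)*5^(1/3)*y/4))*exp(5^(1/3)*y/4)


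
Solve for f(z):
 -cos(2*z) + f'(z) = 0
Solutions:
 f(z) = C1 + sin(2*z)/2


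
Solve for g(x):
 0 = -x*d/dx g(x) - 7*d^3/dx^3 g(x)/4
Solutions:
 g(x) = C1 + Integral(C2*airyai(-14^(2/3)*x/7) + C3*airybi(-14^(2/3)*x/7), x)


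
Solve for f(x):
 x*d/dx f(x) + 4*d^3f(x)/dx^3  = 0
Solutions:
 f(x) = C1 + Integral(C2*airyai(-2^(1/3)*x/2) + C3*airybi(-2^(1/3)*x/2), x)


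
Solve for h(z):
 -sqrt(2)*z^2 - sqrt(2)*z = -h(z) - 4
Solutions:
 h(z) = sqrt(2)*z^2 + sqrt(2)*z - 4


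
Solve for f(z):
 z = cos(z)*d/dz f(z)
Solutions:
 f(z) = C1 + Integral(z/cos(z), z)


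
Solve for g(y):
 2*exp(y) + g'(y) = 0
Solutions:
 g(y) = C1 - 2*exp(y)


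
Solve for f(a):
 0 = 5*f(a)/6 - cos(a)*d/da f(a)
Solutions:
 f(a) = C1*(sin(a) + 1)^(5/12)/(sin(a) - 1)^(5/12)


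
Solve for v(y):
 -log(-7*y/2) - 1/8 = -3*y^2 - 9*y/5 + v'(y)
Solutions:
 v(y) = C1 + y^3 + 9*y^2/10 - y*log(-y) + y*(-log(7) + log(2) + 7/8)


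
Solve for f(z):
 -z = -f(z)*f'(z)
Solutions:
 f(z) = -sqrt(C1 + z^2)
 f(z) = sqrt(C1 + z^2)


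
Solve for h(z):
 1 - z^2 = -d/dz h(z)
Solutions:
 h(z) = C1 + z^3/3 - z


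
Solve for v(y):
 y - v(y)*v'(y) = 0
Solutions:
 v(y) = -sqrt(C1 + y^2)
 v(y) = sqrt(C1 + y^2)


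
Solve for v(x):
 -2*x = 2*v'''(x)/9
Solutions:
 v(x) = C1 + C2*x + C3*x^2 - 3*x^4/8


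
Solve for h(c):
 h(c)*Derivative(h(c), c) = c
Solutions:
 h(c) = -sqrt(C1 + c^2)
 h(c) = sqrt(C1 + c^2)


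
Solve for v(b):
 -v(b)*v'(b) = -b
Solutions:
 v(b) = -sqrt(C1 + b^2)
 v(b) = sqrt(C1 + b^2)


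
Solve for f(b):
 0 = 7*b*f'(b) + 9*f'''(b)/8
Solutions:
 f(b) = C1 + Integral(C2*airyai(-2*21^(1/3)*b/3) + C3*airybi(-2*21^(1/3)*b/3), b)


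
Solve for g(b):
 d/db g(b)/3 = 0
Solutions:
 g(b) = C1


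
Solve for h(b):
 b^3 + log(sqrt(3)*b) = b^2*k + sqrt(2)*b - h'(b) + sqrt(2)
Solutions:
 h(b) = C1 - b^4/4 + b^3*k/3 + sqrt(2)*b^2/2 - b*log(b) - b*log(3)/2 + b + sqrt(2)*b


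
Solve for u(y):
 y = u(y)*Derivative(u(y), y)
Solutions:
 u(y) = -sqrt(C1 + y^2)
 u(y) = sqrt(C1 + y^2)


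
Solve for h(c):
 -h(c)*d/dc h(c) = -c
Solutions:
 h(c) = -sqrt(C1 + c^2)
 h(c) = sqrt(C1 + c^2)


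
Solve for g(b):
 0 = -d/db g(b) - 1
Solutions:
 g(b) = C1 - b


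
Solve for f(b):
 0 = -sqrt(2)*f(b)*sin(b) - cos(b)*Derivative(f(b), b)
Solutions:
 f(b) = C1*cos(b)^(sqrt(2))


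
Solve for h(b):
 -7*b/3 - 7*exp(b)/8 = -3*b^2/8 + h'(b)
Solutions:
 h(b) = C1 + b^3/8 - 7*b^2/6 - 7*exp(b)/8


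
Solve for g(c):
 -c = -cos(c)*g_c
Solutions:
 g(c) = C1 + Integral(c/cos(c), c)


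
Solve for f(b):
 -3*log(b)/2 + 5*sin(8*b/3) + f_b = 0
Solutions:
 f(b) = C1 + 3*b*log(b)/2 - 3*b/2 + 15*cos(8*b/3)/8


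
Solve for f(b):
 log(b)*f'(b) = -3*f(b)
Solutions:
 f(b) = C1*exp(-3*li(b))


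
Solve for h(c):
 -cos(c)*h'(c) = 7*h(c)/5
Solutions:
 h(c) = C1*(sin(c) - 1)^(7/10)/(sin(c) + 1)^(7/10)


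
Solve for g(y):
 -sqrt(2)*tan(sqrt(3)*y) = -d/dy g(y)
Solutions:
 g(y) = C1 - sqrt(6)*log(cos(sqrt(3)*y))/3


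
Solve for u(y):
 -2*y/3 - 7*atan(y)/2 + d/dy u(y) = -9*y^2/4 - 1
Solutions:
 u(y) = C1 - 3*y^3/4 + y^2/3 + 7*y*atan(y)/2 - y - 7*log(y^2 + 1)/4


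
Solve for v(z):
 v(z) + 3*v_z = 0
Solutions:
 v(z) = C1*exp(-z/3)


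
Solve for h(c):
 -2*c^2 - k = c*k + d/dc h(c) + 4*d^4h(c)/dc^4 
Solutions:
 h(c) = C1 + C4*exp(-2^(1/3)*c/2) - 2*c^3/3 - c^2*k/2 - c*k + (C2*sin(2^(1/3)*sqrt(3)*c/4) + C3*cos(2^(1/3)*sqrt(3)*c/4))*exp(2^(1/3)*c/4)


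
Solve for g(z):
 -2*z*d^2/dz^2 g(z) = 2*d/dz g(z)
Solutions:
 g(z) = C1 + C2*log(z)


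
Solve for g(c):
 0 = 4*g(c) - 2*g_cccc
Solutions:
 g(c) = C1*exp(-2^(1/4)*c) + C2*exp(2^(1/4)*c) + C3*sin(2^(1/4)*c) + C4*cos(2^(1/4)*c)


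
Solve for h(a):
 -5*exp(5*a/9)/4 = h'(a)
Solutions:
 h(a) = C1 - 9*exp(5*a/9)/4


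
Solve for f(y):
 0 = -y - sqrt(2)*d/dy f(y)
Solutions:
 f(y) = C1 - sqrt(2)*y^2/4


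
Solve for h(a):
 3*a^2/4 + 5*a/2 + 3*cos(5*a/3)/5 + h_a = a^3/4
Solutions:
 h(a) = C1 + a^4/16 - a^3/4 - 5*a^2/4 - 9*sin(5*a/3)/25


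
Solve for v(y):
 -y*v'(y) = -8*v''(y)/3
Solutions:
 v(y) = C1 + C2*erfi(sqrt(3)*y/4)


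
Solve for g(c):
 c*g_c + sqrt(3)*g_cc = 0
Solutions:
 g(c) = C1 + C2*erf(sqrt(2)*3^(3/4)*c/6)


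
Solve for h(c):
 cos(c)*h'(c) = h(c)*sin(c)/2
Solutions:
 h(c) = C1/sqrt(cos(c))


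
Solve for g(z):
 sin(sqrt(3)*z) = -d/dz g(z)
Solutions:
 g(z) = C1 + sqrt(3)*cos(sqrt(3)*z)/3


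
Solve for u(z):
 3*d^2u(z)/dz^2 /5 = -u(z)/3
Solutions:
 u(z) = C1*sin(sqrt(5)*z/3) + C2*cos(sqrt(5)*z/3)


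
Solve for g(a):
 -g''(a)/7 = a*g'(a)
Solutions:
 g(a) = C1 + C2*erf(sqrt(14)*a/2)


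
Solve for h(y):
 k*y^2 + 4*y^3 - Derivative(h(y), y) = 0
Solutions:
 h(y) = C1 + k*y^3/3 + y^4


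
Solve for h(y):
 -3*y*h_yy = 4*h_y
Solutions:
 h(y) = C1 + C2/y^(1/3)


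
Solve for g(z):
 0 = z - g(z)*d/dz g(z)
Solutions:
 g(z) = -sqrt(C1 + z^2)
 g(z) = sqrt(C1 + z^2)


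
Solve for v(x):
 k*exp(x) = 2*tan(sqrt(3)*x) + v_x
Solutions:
 v(x) = C1 + k*exp(x) + 2*sqrt(3)*log(cos(sqrt(3)*x))/3


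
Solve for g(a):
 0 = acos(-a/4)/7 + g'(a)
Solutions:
 g(a) = C1 - a*acos(-a/4)/7 - sqrt(16 - a^2)/7


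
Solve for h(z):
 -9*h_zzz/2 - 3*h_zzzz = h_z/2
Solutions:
 h(z) = C1 + C2*exp(z*(-6 + 3^(2/3) + 3*3^(1/3))/12)*sin(3^(1/6)*z*(1 - 3^(2/3))/4) + C3*exp(z*(-6 + 3^(2/3) + 3*3^(1/3))/12)*cos(3^(1/6)*z*(1 - 3^(2/3))/4) + C4*exp(-z*(3^(2/3) + 3 + 3*3^(1/3))/6)


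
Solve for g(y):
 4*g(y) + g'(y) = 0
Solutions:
 g(y) = C1*exp(-4*y)


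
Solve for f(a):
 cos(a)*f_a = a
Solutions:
 f(a) = C1 + Integral(a/cos(a), a)


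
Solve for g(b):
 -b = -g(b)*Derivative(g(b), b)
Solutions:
 g(b) = -sqrt(C1 + b^2)
 g(b) = sqrt(C1 + b^2)


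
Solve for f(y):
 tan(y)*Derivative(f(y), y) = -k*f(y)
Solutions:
 f(y) = C1*exp(-k*log(sin(y)))


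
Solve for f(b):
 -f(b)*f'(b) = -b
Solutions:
 f(b) = -sqrt(C1 + b^2)
 f(b) = sqrt(C1 + b^2)


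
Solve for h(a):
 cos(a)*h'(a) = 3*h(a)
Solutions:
 h(a) = C1*(sin(a) + 1)^(3/2)/(sin(a) - 1)^(3/2)


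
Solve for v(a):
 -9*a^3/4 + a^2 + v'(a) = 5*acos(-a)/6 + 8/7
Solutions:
 v(a) = C1 + 9*a^4/16 - a^3/3 + 5*a*acos(-a)/6 + 8*a/7 + 5*sqrt(1 - a^2)/6


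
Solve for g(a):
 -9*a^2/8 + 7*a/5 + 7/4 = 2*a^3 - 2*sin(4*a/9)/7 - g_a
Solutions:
 g(a) = C1 + a^4/2 + 3*a^3/8 - 7*a^2/10 - 7*a/4 + 9*cos(4*a/9)/14


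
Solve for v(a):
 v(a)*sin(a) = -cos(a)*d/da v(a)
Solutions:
 v(a) = C1*cos(a)


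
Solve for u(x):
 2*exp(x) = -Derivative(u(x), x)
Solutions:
 u(x) = C1 - 2*exp(x)


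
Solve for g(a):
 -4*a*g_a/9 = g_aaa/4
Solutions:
 g(a) = C1 + Integral(C2*airyai(-2*6^(1/3)*a/3) + C3*airybi(-2*6^(1/3)*a/3), a)


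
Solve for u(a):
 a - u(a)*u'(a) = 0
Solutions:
 u(a) = -sqrt(C1 + a^2)
 u(a) = sqrt(C1 + a^2)


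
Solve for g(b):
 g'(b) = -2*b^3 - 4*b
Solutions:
 g(b) = C1 - b^4/2 - 2*b^2


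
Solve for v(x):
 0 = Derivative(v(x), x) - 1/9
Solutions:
 v(x) = C1 + x/9


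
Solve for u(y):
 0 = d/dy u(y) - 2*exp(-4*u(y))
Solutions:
 u(y) = log(-I*(C1 + 8*y)^(1/4))
 u(y) = log(I*(C1 + 8*y)^(1/4))
 u(y) = log(-(C1 + 8*y)^(1/4))
 u(y) = log(C1 + 8*y)/4


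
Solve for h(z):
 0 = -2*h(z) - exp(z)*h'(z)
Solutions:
 h(z) = C1*exp(2*exp(-z))


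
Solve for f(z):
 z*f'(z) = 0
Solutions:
 f(z) = C1


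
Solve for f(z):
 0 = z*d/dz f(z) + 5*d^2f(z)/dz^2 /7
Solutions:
 f(z) = C1 + C2*erf(sqrt(70)*z/10)


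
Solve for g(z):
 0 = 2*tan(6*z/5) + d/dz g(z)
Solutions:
 g(z) = C1 + 5*log(cos(6*z/5))/3


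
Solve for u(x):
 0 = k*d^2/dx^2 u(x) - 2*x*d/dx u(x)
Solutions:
 u(x) = C1 + C2*erf(x*sqrt(-1/k))/sqrt(-1/k)


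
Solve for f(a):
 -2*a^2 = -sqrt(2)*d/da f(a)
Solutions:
 f(a) = C1 + sqrt(2)*a^3/3


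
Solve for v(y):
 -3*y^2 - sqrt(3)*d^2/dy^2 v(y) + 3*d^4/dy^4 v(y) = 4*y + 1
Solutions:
 v(y) = C1 + C2*y + C3*exp(-3^(3/4)*y/3) + C4*exp(3^(3/4)*y/3) - sqrt(3)*y^4/12 - 2*sqrt(3)*y^3/9 + y^2*(-3 - sqrt(3)/6)


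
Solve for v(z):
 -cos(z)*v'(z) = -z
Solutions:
 v(z) = C1 + Integral(z/cos(z), z)


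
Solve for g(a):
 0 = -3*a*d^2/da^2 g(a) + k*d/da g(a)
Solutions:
 g(a) = C1 + a^(re(k)/3 + 1)*(C2*sin(log(a)*Abs(im(k))/3) + C3*cos(log(a)*im(k)/3))


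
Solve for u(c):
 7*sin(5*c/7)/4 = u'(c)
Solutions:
 u(c) = C1 - 49*cos(5*c/7)/20


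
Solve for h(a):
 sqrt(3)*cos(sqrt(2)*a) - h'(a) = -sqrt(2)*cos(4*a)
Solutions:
 h(a) = C1 + sqrt(2)*sin(4*a)/4 + sqrt(6)*sin(sqrt(2)*a)/2


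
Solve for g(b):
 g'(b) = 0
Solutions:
 g(b) = C1


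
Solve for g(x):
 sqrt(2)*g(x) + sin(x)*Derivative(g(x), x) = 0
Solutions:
 g(x) = C1*(cos(x) + 1)^(sqrt(2)/2)/(cos(x) - 1)^(sqrt(2)/2)


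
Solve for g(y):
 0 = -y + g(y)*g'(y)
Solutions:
 g(y) = -sqrt(C1 + y^2)
 g(y) = sqrt(C1 + y^2)


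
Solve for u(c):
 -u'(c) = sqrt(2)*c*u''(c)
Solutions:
 u(c) = C1 + C2*c^(1 - sqrt(2)/2)


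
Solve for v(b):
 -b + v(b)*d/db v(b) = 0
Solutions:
 v(b) = -sqrt(C1 + b^2)
 v(b) = sqrt(C1 + b^2)


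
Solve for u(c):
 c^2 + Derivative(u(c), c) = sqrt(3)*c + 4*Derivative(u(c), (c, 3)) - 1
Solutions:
 u(c) = C1 + C2*exp(-c/2) + C3*exp(c/2) - c^3/3 + sqrt(3)*c^2/2 - 9*c


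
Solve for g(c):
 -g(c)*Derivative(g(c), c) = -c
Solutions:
 g(c) = -sqrt(C1 + c^2)
 g(c) = sqrt(C1 + c^2)


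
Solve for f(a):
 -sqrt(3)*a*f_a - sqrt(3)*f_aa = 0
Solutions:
 f(a) = C1 + C2*erf(sqrt(2)*a/2)


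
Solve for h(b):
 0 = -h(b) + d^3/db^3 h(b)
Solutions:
 h(b) = C3*exp(b) + (C1*sin(sqrt(3)*b/2) + C2*cos(sqrt(3)*b/2))*exp(-b/2)


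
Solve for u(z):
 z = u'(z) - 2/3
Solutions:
 u(z) = C1 + z^2/2 + 2*z/3


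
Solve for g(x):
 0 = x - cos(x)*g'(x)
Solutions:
 g(x) = C1 + Integral(x/cos(x), x)


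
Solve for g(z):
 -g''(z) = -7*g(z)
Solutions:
 g(z) = C1*exp(-sqrt(7)*z) + C2*exp(sqrt(7)*z)


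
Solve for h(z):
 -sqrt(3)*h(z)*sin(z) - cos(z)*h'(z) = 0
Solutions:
 h(z) = C1*cos(z)^(sqrt(3))


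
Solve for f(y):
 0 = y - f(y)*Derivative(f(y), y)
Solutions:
 f(y) = -sqrt(C1 + y^2)
 f(y) = sqrt(C1 + y^2)


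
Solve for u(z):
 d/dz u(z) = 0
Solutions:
 u(z) = C1


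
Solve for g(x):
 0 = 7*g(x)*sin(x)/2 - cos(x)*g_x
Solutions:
 g(x) = C1/cos(x)^(7/2)


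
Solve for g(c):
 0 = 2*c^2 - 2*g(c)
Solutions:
 g(c) = c^2


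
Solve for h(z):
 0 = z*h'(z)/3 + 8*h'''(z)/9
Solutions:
 h(z) = C1 + Integral(C2*airyai(-3^(1/3)*z/2) + C3*airybi(-3^(1/3)*z/2), z)


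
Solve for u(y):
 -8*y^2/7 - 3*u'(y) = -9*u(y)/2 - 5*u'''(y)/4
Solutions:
 u(y) = C1*exp(5^(1/3)*y*(4*5^(1/3)/(sqrt(1705) + 45)^(1/3) + (sqrt(1705) + 45)^(1/3))/10)*sin(sqrt(3)*5^(1/3)*y*(-(sqrt(1705) + 45)^(1/3) + 4*5^(1/3)/(sqrt(1705) + 45)^(1/3))/10) + C2*exp(5^(1/3)*y*(4*5^(1/3)/(sqrt(1705) + 45)^(1/3) + (sqrt(1705) + 45)^(1/3))/10)*cos(sqrt(3)*5^(1/3)*y*(-(sqrt(1705) + 45)^(1/3) + 4*5^(1/3)/(sqrt(1705) + 45)^(1/3))/10) + C3*exp(-5^(1/3)*y*(4*5^(1/3)/(sqrt(1705) + 45)^(1/3) + (sqrt(1705) + 45)^(1/3))/5) + 16*y^2/63 + 64*y/189 + 128/567


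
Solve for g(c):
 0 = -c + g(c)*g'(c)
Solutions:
 g(c) = -sqrt(C1 + c^2)
 g(c) = sqrt(C1 + c^2)


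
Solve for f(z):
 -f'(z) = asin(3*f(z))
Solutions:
 Integral(1/asin(3*_y), (_y, f(z))) = C1 - z


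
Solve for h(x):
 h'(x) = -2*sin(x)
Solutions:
 h(x) = C1 + 2*cos(x)


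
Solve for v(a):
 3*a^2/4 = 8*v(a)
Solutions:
 v(a) = 3*a^2/32


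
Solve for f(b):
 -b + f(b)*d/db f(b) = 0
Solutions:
 f(b) = -sqrt(C1 + b^2)
 f(b) = sqrt(C1 + b^2)


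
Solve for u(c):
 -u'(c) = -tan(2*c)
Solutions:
 u(c) = C1 - log(cos(2*c))/2


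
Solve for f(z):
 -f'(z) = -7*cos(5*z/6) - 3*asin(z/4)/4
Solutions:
 f(z) = C1 + 3*z*asin(z/4)/4 + 3*sqrt(16 - z^2)/4 + 42*sin(5*z/6)/5


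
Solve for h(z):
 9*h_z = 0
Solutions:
 h(z) = C1


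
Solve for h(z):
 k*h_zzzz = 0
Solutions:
 h(z) = C1 + C2*z + C3*z^2 + C4*z^3


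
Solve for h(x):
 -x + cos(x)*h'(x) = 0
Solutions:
 h(x) = C1 + Integral(x/cos(x), x)


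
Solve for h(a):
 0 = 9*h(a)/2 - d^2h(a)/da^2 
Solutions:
 h(a) = C1*exp(-3*sqrt(2)*a/2) + C2*exp(3*sqrt(2)*a/2)


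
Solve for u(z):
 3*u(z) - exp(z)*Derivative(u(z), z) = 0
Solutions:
 u(z) = C1*exp(-3*exp(-z))


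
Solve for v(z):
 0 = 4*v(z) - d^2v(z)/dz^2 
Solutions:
 v(z) = C1*exp(-2*z) + C2*exp(2*z)


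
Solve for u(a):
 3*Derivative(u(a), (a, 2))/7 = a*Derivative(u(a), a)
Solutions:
 u(a) = C1 + C2*erfi(sqrt(42)*a/6)


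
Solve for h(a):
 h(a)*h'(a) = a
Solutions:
 h(a) = -sqrt(C1 + a^2)
 h(a) = sqrt(C1 + a^2)


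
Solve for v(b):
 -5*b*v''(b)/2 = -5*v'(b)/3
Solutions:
 v(b) = C1 + C2*b^(5/3)


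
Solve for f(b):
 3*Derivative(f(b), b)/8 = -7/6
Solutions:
 f(b) = C1 - 28*b/9


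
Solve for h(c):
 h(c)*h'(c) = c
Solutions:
 h(c) = -sqrt(C1 + c^2)
 h(c) = sqrt(C1 + c^2)


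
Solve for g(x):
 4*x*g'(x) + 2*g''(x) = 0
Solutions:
 g(x) = C1 + C2*erf(x)


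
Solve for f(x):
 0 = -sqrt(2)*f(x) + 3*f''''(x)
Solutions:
 f(x) = C1*exp(-2^(1/8)*3^(3/4)*x/3) + C2*exp(2^(1/8)*3^(3/4)*x/3) + C3*sin(2^(1/8)*3^(3/4)*x/3) + C4*cos(2^(1/8)*3^(3/4)*x/3)


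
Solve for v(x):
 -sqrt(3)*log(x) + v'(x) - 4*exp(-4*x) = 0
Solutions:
 v(x) = C1 + sqrt(3)*x*log(x) - sqrt(3)*x - exp(-4*x)


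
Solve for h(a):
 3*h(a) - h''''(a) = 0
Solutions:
 h(a) = C1*exp(-3^(1/4)*a) + C2*exp(3^(1/4)*a) + C3*sin(3^(1/4)*a) + C4*cos(3^(1/4)*a)


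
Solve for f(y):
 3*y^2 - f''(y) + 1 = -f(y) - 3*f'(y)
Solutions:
 f(y) = C1*exp(y*(3 - sqrt(13))/2) + C2*exp(y*(3 + sqrt(13))/2) - 3*y^2 + 18*y - 61


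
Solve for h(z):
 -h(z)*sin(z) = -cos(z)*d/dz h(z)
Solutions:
 h(z) = C1/cos(z)


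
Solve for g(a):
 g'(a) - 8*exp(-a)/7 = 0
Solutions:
 g(a) = C1 - 8*exp(-a)/7


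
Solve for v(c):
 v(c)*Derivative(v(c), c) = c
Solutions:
 v(c) = -sqrt(C1 + c^2)
 v(c) = sqrt(C1 + c^2)


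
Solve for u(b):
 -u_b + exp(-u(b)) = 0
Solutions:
 u(b) = log(C1 + b)


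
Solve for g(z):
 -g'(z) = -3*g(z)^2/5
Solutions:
 g(z) = -5/(C1 + 3*z)


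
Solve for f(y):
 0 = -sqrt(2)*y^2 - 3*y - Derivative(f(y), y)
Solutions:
 f(y) = C1 - sqrt(2)*y^3/3 - 3*y^2/2


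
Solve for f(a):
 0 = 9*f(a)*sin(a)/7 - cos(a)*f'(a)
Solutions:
 f(a) = C1/cos(a)^(9/7)


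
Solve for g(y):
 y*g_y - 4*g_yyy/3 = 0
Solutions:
 g(y) = C1 + Integral(C2*airyai(6^(1/3)*y/2) + C3*airybi(6^(1/3)*y/2), y)


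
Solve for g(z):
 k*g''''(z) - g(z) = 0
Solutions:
 g(z) = C1*exp(-z*(1/k)^(1/4)) + C2*exp(z*(1/k)^(1/4)) + C3*exp(-I*z*(1/k)^(1/4)) + C4*exp(I*z*(1/k)^(1/4))


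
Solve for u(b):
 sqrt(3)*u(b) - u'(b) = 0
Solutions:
 u(b) = C1*exp(sqrt(3)*b)


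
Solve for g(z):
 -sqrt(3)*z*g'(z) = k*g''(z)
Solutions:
 g(z) = C1 + C2*sqrt(k)*erf(sqrt(2)*3^(1/4)*z*sqrt(1/k)/2)


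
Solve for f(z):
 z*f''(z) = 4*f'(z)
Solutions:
 f(z) = C1 + C2*z^5


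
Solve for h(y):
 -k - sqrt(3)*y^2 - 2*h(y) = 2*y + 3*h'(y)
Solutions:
 h(y) = C1*exp(-2*y/3) - k/2 - sqrt(3)*y^2/2 - y + 3*sqrt(3)*y/2 - 9*sqrt(3)/4 + 3/2


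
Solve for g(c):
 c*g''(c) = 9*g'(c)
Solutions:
 g(c) = C1 + C2*c^10


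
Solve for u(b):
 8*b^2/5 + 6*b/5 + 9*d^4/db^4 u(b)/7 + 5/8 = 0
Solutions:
 u(b) = C1 + C2*b + C3*b^2 + C4*b^3 - 7*b^6/2025 - 7*b^5/900 - 35*b^4/1728


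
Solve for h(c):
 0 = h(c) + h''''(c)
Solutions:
 h(c) = (C1*sin(sqrt(2)*c/2) + C2*cos(sqrt(2)*c/2))*exp(-sqrt(2)*c/2) + (C3*sin(sqrt(2)*c/2) + C4*cos(sqrt(2)*c/2))*exp(sqrt(2)*c/2)


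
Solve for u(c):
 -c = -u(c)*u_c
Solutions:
 u(c) = -sqrt(C1 + c^2)
 u(c) = sqrt(C1 + c^2)


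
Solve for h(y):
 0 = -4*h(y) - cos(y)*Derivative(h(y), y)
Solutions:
 h(y) = C1*(sin(y)^2 - 2*sin(y) + 1)/(sin(y)^2 + 2*sin(y) + 1)


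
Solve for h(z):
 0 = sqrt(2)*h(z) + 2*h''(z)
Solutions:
 h(z) = C1*sin(2^(3/4)*z/2) + C2*cos(2^(3/4)*z/2)


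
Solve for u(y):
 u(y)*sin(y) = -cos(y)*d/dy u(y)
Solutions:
 u(y) = C1*cos(y)


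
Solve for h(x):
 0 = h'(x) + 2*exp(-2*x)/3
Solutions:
 h(x) = C1 + exp(-2*x)/3


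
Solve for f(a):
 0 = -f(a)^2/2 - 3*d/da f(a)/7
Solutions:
 f(a) = 6/(C1 + 7*a)


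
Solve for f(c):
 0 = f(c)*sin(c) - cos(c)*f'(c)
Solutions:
 f(c) = C1/cos(c)


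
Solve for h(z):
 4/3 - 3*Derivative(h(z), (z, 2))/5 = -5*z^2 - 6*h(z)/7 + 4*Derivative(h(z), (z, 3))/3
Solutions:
 h(z) = C1*exp(-z*(21*21^(1/3)/(20*sqrt(9790) + 1979)^(1/3) + 42 + 21^(2/3)*(20*sqrt(9790) + 1979)^(1/3))/280)*sin(3*3^(1/6)*7^(1/3)*z*(-7^(1/3)*(20*sqrt(9790) + 1979)^(1/3) + 7*3^(2/3)/(20*sqrt(9790) + 1979)^(1/3))/280) + C2*exp(-z*(21*21^(1/3)/(20*sqrt(9790) + 1979)^(1/3) + 42 + 21^(2/3)*(20*sqrt(9790) + 1979)^(1/3))/280)*cos(3*3^(1/6)*7^(1/3)*z*(-7^(1/3)*(20*sqrt(9790) + 1979)^(1/3) + 7*3^(2/3)/(20*sqrt(9790) + 1979)^(1/3))/280) + C3*exp(z*(-21 + 21*21^(1/3)/(20*sqrt(9790) + 1979)^(1/3) + 21^(2/3)*(20*sqrt(9790) + 1979)^(1/3))/140) - 35*z^2/6 - 175/18


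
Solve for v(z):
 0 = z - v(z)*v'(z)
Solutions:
 v(z) = -sqrt(C1 + z^2)
 v(z) = sqrt(C1 + z^2)


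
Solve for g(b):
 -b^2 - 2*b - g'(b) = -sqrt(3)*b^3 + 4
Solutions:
 g(b) = C1 + sqrt(3)*b^4/4 - b^3/3 - b^2 - 4*b


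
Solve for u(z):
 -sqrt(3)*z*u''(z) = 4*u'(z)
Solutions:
 u(z) = C1 + C2*z^(1 - 4*sqrt(3)/3)


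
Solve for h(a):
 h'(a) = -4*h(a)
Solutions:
 h(a) = C1*exp(-4*a)


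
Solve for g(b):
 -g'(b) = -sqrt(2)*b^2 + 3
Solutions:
 g(b) = C1 + sqrt(2)*b^3/3 - 3*b


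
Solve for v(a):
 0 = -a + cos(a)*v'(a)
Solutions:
 v(a) = C1 + Integral(a/cos(a), a)


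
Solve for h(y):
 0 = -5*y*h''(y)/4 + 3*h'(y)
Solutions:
 h(y) = C1 + C2*y^(17/5)


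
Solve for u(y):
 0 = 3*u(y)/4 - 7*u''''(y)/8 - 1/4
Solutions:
 u(y) = C1*exp(-6^(1/4)*7^(3/4)*y/7) + C2*exp(6^(1/4)*7^(3/4)*y/7) + C3*sin(6^(1/4)*7^(3/4)*y/7) + C4*cos(6^(1/4)*7^(3/4)*y/7) + 1/3


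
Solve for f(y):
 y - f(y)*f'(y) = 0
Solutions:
 f(y) = -sqrt(C1 + y^2)
 f(y) = sqrt(C1 + y^2)


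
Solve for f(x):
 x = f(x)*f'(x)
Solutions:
 f(x) = -sqrt(C1 + x^2)
 f(x) = sqrt(C1 + x^2)


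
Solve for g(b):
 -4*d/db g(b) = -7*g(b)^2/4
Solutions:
 g(b) = -16/(C1 + 7*b)


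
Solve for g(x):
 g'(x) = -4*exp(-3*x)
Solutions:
 g(x) = C1 + 4*exp(-3*x)/3


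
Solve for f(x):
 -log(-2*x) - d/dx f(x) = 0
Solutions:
 f(x) = C1 - x*log(-x) + x*(1 - log(2))


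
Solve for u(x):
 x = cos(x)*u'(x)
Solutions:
 u(x) = C1 + Integral(x/cos(x), x)


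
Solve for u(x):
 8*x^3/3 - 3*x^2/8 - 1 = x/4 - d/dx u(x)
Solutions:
 u(x) = C1 - 2*x^4/3 + x^3/8 + x^2/8 + x


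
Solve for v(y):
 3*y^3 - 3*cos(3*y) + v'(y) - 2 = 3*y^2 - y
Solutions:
 v(y) = C1 - 3*y^4/4 + y^3 - y^2/2 + 2*y + sin(3*y)


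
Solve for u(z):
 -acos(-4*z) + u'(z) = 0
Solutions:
 u(z) = C1 + z*acos(-4*z) + sqrt(1 - 16*z^2)/4


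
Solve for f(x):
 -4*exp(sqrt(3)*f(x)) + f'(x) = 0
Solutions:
 f(x) = sqrt(3)*(2*log(-1/(C1 + 4*x)) - log(3))/6


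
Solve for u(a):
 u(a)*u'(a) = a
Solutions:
 u(a) = -sqrt(C1 + a^2)
 u(a) = sqrt(C1 + a^2)


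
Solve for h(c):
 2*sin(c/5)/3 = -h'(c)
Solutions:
 h(c) = C1 + 10*cos(c/5)/3


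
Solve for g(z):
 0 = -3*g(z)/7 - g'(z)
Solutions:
 g(z) = C1*exp(-3*z/7)


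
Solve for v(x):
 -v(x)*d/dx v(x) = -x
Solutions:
 v(x) = -sqrt(C1 + x^2)
 v(x) = sqrt(C1 + x^2)


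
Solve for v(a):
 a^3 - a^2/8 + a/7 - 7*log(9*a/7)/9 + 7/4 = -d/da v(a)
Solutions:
 v(a) = C1 - a^4/4 + a^3/24 - a^2/14 + 7*a*log(a)/9 - 91*a/36 - 7*a*log(7)/9 + 14*a*log(3)/9


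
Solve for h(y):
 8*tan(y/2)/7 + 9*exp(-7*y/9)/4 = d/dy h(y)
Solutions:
 h(y) = C1 + 8*log(tan(y/2)^2 + 1)/7 - 81*exp(-7*y/9)/28


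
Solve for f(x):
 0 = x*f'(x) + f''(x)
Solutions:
 f(x) = C1 + C2*erf(sqrt(2)*x/2)


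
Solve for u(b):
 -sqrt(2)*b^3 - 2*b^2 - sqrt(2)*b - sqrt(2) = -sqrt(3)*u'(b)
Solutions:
 u(b) = C1 + sqrt(6)*b^4/12 + 2*sqrt(3)*b^3/9 + sqrt(6)*b^2/6 + sqrt(6)*b/3


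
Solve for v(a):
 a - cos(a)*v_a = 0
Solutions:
 v(a) = C1 + Integral(a/cos(a), a)


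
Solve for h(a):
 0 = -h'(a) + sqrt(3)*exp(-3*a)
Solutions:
 h(a) = C1 - sqrt(3)*exp(-3*a)/3


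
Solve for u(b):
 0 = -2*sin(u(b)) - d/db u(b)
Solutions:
 u(b) = -acos((-C1 - exp(4*b))/(C1 - exp(4*b))) + 2*pi
 u(b) = acos((-C1 - exp(4*b))/(C1 - exp(4*b)))


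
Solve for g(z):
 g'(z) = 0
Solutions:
 g(z) = C1


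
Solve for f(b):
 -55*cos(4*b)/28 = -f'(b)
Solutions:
 f(b) = C1 + 55*sin(4*b)/112


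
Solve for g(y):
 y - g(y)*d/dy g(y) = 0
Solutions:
 g(y) = -sqrt(C1 + y^2)
 g(y) = sqrt(C1 + y^2)


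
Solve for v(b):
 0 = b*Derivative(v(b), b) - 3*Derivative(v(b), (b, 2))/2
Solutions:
 v(b) = C1 + C2*erfi(sqrt(3)*b/3)


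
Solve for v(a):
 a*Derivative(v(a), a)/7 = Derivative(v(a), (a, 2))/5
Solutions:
 v(a) = C1 + C2*erfi(sqrt(70)*a/14)


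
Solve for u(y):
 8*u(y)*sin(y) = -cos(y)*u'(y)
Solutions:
 u(y) = C1*cos(y)^8


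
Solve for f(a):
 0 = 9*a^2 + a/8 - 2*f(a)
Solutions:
 f(a) = a*(72*a + 1)/16


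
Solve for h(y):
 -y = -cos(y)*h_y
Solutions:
 h(y) = C1 + Integral(y/cos(y), y)


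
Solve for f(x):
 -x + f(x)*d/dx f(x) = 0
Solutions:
 f(x) = -sqrt(C1 + x^2)
 f(x) = sqrt(C1 + x^2)


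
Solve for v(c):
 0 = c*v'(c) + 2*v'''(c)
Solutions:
 v(c) = C1 + Integral(C2*airyai(-2^(2/3)*c/2) + C3*airybi(-2^(2/3)*c/2), c)


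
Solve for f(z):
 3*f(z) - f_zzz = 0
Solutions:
 f(z) = C3*exp(3^(1/3)*z) + (C1*sin(3^(5/6)*z/2) + C2*cos(3^(5/6)*z/2))*exp(-3^(1/3)*z/2)


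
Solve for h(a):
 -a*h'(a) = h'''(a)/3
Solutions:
 h(a) = C1 + Integral(C2*airyai(-3^(1/3)*a) + C3*airybi(-3^(1/3)*a), a)


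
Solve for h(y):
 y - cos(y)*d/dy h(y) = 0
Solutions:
 h(y) = C1 + Integral(y/cos(y), y)


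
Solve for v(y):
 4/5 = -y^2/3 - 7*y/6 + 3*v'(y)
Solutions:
 v(y) = C1 + y^3/27 + 7*y^2/36 + 4*y/15


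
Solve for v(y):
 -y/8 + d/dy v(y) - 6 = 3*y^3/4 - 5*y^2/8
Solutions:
 v(y) = C1 + 3*y^4/16 - 5*y^3/24 + y^2/16 + 6*y


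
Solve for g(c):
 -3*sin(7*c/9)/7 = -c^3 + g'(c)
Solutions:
 g(c) = C1 + c^4/4 + 27*cos(7*c/9)/49


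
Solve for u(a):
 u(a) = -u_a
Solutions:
 u(a) = C1*exp(-a)


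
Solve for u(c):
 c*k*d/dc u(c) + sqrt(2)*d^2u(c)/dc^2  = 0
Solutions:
 u(c) = Piecewise((-2^(3/4)*sqrt(pi)*C1*erf(2^(1/4)*c*sqrt(k)/2)/(2*sqrt(k)) - C2, (k > 0) | (k < 0)), (-C1*c - C2, True))


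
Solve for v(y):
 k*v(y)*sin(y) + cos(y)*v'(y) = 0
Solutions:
 v(y) = C1*exp(k*log(cos(y)))


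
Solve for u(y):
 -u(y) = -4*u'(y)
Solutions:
 u(y) = C1*exp(y/4)


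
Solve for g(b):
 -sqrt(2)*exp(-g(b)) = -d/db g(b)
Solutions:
 g(b) = log(C1 + sqrt(2)*b)


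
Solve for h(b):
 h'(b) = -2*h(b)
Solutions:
 h(b) = C1*exp(-2*b)


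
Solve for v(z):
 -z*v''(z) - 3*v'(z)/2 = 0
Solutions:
 v(z) = C1 + C2/sqrt(z)


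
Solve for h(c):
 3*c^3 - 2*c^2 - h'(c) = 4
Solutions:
 h(c) = C1 + 3*c^4/4 - 2*c^3/3 - 4*c


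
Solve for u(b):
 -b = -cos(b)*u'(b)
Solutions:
 u(b) = C1 + Integral(b/cos(b), b)


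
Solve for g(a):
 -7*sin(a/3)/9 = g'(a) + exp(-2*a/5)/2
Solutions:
 g(a) = C1 + 7*cos(a/3)/3 + 5*exp(-2*a/5)/4


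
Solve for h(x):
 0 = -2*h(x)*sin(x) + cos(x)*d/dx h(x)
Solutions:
 h(x) = C1/cos(x)^2


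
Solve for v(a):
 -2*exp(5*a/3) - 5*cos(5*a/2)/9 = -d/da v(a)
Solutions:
 v(a) = C1 + 6*exp(5*a/3)/5 + 2*sin(5*a/2)/9


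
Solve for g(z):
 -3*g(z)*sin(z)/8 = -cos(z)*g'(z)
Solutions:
 g(z) = C1/cos(z)^(3/8)


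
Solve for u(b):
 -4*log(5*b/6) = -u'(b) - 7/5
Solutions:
 u(b) = C1 + 4*b*log(b) - 27*b/5 + b*log(625/1296)


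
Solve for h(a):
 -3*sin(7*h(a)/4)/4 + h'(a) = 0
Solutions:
 -3*a/4 + 2*log(cos(7*h(a)/4) - 1)/7 - 2*log(cos(7*h(a)/4) + 1)/7 = C1


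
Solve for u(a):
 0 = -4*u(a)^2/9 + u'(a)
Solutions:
 u(a) = -9/(C1 + 4*a)


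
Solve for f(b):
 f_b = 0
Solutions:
 f(b) = C1


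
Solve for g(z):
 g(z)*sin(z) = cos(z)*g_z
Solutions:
 g(z) = C1/cos(z)


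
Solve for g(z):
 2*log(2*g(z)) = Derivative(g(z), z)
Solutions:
 -Integral(1/(log(_y) + log(2)), (_y, g(z)))/2 = C1 - z


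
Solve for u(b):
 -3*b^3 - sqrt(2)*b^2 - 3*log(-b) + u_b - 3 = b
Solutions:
 u(b) = C1 + 3*b^4/4 + sqrt(2)*b^3/3 + b^2/2 + 3*b*log(-b)


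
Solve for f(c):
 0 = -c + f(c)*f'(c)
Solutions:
 f(c) = -sqrt(C1 + c^2)
 f(c) = sqrt(C1 + c^2)


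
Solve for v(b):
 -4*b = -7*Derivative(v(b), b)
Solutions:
 v(b) = C1 + 2*b^2/7


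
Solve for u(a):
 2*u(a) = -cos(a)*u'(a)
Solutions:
 u(a) = C1*(sin(a) - 1)/(sin(a) + 1)


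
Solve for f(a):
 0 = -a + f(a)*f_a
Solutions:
 f(a) = -sqrt(C1 + a^2)
 f(a) = sqrt(C1 + a^2)


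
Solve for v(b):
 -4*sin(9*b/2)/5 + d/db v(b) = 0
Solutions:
 v(b) = C1 - 8*cos(9*b/2)/45


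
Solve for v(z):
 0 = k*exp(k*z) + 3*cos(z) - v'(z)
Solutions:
 v(z) = C1 + exp(k*z) + 3*sin(z)


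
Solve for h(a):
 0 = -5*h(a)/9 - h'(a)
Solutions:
 h(a) = C1*exp(-5*a/9)


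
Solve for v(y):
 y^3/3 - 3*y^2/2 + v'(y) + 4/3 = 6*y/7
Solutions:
 v(y) = C1 - y^4/12 + y^3/2 + 3*y^2/7 - 4*y/3


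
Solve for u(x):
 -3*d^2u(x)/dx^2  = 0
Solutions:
 u(x) = C1 + C2*x


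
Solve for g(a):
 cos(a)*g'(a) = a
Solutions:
 g(a) = C1 + Integral(a/cos(a), a)


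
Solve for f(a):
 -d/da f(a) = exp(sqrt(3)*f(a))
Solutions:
 f(a) = sqrt(3)*(2*log(1/(C1 + a)) - log(3))/6


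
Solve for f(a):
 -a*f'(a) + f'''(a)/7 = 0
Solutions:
 f(a) = C1 + Integral(C2*airyai(7^(1/3)*a) + C3*airybi(7^(1/3)*a), a)


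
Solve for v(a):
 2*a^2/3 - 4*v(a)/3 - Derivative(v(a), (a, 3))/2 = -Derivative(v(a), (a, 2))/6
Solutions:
 v(a) = C1*exp(a*((18*sqrt(2910) + 971)^(-1/3) + 2 + (18*sqrt(2910) + 971)^(1/3))/18)*sin(sqrt(3)*a*(-(18*sqrt(2910) + 971)^(1/3) + (18*sqrt(2910) + 971)^(-1/3))/18) + C2*exp(a*((18*sqrt(2910) + 971)^(-1/3) + 2 + (18*sqrt(2910) + 971)^(1/3))/18)*cos(sqrt(3)*a*(-(18*sqrt(2910) + 971)^(1/3) + (18*sqrt(2910) + 971)^(-1/3))/18) + C3*exp(a*(-(18*sqrt(2910) + 971)^(1/3) - 1/(18*sqrt(2910) + 971)^(1/3) + 1)/9) + a^2/2 + 1/8


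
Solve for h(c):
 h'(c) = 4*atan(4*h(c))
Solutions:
 Integral(1/atan(4*_y), (_y, h(c))) = C1 + 4*c


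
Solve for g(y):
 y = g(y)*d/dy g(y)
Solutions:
 g(y) = -sqrt(C1 + y^2)
 g(y) = sqrt(C1 + y^2)


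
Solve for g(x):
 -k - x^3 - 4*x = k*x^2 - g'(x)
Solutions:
 g(x) = C1 + k*x^3/3 + k*x + x^4/4 + 2*x^2
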